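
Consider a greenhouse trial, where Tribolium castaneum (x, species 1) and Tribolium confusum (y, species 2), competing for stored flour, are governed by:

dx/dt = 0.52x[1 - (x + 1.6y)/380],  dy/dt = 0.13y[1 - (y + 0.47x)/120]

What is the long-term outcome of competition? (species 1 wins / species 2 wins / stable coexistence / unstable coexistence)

Compare the nullcline intercepts: K1/α12 = 380/1.6 = 238 > K2 = 120; K2/α21 = 120/0.47 = 255 < K1 = 380.
Since the inequalities point opposite ways, species 1 can invade but species 2 cannot.

species 1 excludes species 2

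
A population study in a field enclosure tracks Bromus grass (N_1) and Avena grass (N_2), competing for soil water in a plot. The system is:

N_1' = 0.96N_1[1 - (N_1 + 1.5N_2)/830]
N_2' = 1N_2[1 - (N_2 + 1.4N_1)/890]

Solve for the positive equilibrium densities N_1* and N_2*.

N_1* ≈ 459, N_2* ≈ 247

Setting both brackets to zero gives the nullclines N_1 + 1.5N_2 = 830 and 1.4N_1 + N_2 = 890.
Substituting N_2 = 890 - 1.4N_1 into the first: N_1(1 - 1.5·1.4) = 830 - 1.5·890.
So N_1* = -505/-1.1 = 459, and then N_2* = 890 - 1.4·459 = 247.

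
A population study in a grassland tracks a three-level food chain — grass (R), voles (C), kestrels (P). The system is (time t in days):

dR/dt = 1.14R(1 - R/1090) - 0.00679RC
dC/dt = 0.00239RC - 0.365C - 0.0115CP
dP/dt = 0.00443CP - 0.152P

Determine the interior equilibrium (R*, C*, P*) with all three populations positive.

R* ≈ 867, C* ≈ 34.3, P* ≈ 148

From dP/dt = 0: 0.00443C* = 0.152, so C* = 34.3.
From dR/dt = 0: 1.14(1 - R*/1090) = 0.00679·34.3, giving R* = 1090·(1 - 0.204) = 867.
From dC/dt = 0: 0.00239·867 - 0.365 = 0.0115P*, so P* = 1.71/0.0115 = 148.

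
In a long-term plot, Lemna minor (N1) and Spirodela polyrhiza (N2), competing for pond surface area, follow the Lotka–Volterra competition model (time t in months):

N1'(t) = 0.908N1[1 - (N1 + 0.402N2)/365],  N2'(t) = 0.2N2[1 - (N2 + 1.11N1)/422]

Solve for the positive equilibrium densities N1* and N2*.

N1* ≈ 353, N2* ≈ 30.4

Setting both brackets to zero gives the nullclines N1 + 0.402N2 = 365 and 1.11N1 + N2 = 422.
Substituting N2 = 422 - 1.11N1 into the first: N1(1 - 0.402·1.11) = 365 - 0.402·422.
So N1* = 195/0.554 = 353, and then N2* = 422 - 1.11·353 = 30.4.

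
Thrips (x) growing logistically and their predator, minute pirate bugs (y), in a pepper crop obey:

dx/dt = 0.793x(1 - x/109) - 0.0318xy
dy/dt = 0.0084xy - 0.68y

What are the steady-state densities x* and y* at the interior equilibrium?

From dy/dt = 0 with y > 0: 0.0084x* = 0.68, so x* = 81.
Substitute into dx/dt = 0: 0.793(1 - 81/109) = 0.0318y*.
The bracket is 0.257, giving y* = 0.204/0.0318 = 6.42.

x* ≈ 81, y* ≈ 6.42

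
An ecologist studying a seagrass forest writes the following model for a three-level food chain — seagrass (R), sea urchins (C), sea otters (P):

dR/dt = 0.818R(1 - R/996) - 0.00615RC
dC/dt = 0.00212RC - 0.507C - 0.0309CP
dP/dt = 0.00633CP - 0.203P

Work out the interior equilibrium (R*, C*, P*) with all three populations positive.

R* ≈ 756, C* ≈ 32.1, P* ≈ 35.5

From dP/dt = 0: 0.00633C* = 0.203, so C* = 32.1.
From dR/dt = 0: 0.818(1 - R*/996) = 0.00615·32.1, giving R* = 996·(1 - 0.241) = 756.
From dC/dt = 0: 0.00212·756 - 0.507 = 0.0309P*, so P* = 1.1/0.0309 = 35.5.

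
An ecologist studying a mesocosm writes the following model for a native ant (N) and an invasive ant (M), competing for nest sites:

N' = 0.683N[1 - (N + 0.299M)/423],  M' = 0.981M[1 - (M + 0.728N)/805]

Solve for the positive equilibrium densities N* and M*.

N* ≈ 233, M* ≈ 635

Setting both brackets to zero gives the nullclines N + 0.299M = 423 and 0.728N + M = 805.
Substituting M = 805 - 0.728N into the first: N(1 - 0.299·0.728) = 423 - 0.299·805.
So N* = 182/0.782 = 233, and then M* = 805 - 0.728·233 = 635.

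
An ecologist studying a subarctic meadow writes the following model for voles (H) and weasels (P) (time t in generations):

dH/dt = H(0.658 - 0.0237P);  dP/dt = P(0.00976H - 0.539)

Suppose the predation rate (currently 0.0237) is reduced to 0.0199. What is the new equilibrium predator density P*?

At the interior fixed point, setting dH/dt = 0 with H > 0 fixes P* = (prey growth rate)/(HP coefficient) — independent of the other coefficients.
With the change, P* = 0.658/0.0199 = 33.1; it rises from 27.8.

P* ≈ 33.1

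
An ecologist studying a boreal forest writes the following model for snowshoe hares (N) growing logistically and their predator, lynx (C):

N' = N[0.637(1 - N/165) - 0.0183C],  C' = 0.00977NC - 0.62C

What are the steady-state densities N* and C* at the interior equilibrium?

N* ≈ 63.5, C* ≈ 21.4

From dC/dt = 0 with C > 0: 0.00977N* = 0.62, so N* = 63.5.
Substitute into dN/dt = 0: 0.637(1 - 63.5/165) = 0.0183C*.
The bracket is 0.615, giving C* = 0.392/0.0183 = 21.4.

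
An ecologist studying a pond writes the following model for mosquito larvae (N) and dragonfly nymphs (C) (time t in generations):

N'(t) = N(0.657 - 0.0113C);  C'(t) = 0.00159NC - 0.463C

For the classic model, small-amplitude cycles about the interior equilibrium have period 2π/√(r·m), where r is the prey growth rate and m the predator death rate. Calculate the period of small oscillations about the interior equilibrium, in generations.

Here r = 0.657 and m = 0.463, so r·m = 0.304.
ω = √0.304 = 0.552 per generation, hence T = 2π/ω ≈ 11.4 generations.

T ≈ 11.4 generations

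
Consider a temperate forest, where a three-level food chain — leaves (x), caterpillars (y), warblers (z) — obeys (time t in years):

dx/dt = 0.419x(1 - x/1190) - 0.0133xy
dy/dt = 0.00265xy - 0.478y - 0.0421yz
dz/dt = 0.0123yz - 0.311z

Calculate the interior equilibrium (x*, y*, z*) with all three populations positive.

x* ≈ 235, y* ≈ 25.3, z* ≈ 3.43

From dz/dt = 0: 0.0123y* = 0.311, so y* = 25.3.
From dx/dt = 0: 0.419(1 - x*/1190) = 0.0133·25.3, giving x* = 1190·(1 - 0.803) = 235.
From dy/dt = 0: 0.00265·235 - 0.478 = 0.0421z*, so z* = 0.145/0.0421 = 3.43.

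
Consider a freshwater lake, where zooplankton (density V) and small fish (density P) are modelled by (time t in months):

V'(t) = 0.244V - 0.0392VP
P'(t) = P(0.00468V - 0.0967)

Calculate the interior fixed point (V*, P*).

V* ≈ 20.7, P* ≈ 6.22

Set dP/dt = 0 with P > 0: 0.00468V - 0.0967 = 0, so V* = 0.0967/0.00468 = 20.7.
Set dV/dt = 0 with V > 0: 0.244 - 0.0392P = 0, so P* = 0.244/0.0392 = 6.22.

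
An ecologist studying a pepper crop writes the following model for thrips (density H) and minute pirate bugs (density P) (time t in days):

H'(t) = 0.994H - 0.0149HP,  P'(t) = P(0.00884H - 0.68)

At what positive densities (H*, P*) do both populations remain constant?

H* ≈ 76.9, P* ≈ 66.7

Set dP/dt = 0 with P > 0: 0.00884H - 0.68 = 0, so H* = 0.68/0.00884 = 76.9.
Set dH/dt = 0 with H > 0: 0.994 - 0.0149P = 0, so P* = 0.994/0.0149 = 66.7.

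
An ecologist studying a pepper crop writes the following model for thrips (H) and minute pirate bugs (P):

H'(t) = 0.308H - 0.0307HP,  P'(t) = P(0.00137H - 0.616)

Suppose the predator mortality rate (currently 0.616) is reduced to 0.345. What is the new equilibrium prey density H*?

H* ≈ 252

At the interior fixed point, setting dP/dt = 0 with P > 0 fixes H* = (predator death rate)/(HP coefficient) — independent of the other coefficients.
With the change, H* = 0.345/0.00137 = 252; it falls from 450.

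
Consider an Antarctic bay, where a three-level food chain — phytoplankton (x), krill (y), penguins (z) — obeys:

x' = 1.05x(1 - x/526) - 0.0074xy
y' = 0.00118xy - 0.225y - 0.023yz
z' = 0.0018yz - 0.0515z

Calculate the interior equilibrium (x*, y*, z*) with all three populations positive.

From dz/dt = 0: 0.0018y* = 0.0515, so y* = 28.6.
From dx/dt = 0: 1.05(1 - x*/526) = 0.0074·28.6, giving x* = 526·(1 - 0.202) = 420.
From dy/dt = 0: 0.00118·420 - 0.225 = 0.023z*, so z* = 0.271/0.023 = 11.8.

x* ≈ 420, y* ≈ 28.6, z* ≈ 11.8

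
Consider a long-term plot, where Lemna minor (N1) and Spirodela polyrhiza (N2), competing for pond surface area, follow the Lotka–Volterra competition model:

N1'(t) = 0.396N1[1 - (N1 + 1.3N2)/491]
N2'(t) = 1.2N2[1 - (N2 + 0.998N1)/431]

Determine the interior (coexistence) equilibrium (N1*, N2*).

N1* ≈ 233, N2* ≈ 198

Setting both brackets to zero gives the nullclines N1 + 1.3N2 = 491 and 0.998N1 + N2 = 431.
Substituting N2 = 431 - 0.998N1 into the first: N1(1 - 1.3·0.998) = 491 - 1.3·431.
So N1* = -69.3/-0.297 = 233, and then N2* = 431 - 0.998·233 = 198.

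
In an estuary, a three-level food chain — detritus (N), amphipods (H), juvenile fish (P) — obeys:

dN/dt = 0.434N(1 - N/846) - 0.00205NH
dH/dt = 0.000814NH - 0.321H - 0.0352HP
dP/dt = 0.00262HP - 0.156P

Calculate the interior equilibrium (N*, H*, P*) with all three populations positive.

N* ≈ 608, H* ≈ 59.5, P* ≈ 4.94

From dP/dt = 0: 0.00262H* = 0.156, so H* = 59.5.
From dN/dt = 0: 0.434(1 - N*/846) = 0.00205·59.5, giving N* = 846·(1 - 0.281) = 608.
From dH/dt = 0: 0.000814·608 - 0.321 = 0.0352P*, so P* = 0.174/0.0352 = 4.94.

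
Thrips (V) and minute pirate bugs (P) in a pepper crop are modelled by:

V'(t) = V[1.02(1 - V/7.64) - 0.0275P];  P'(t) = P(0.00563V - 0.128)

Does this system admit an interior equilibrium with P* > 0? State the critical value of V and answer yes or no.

Threshold V = 22.7; K < 22.7, so no, the predator goes extinct.

The predator equation gives dP/dt > 0 only when V > 0.128/0.00563 = 22.7.
Without the predator, V → K = 7.64. Since 7.64 < 22.7, the predator cannot invade.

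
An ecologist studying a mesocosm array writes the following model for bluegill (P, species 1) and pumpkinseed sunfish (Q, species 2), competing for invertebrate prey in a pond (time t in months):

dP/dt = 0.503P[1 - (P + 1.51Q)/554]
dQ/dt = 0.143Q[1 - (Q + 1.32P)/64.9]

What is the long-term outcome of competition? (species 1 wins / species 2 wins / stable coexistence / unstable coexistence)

Compare the nullcline intercepts: K1/α12 = 554/1.51 = 367 > K2 = 64.9; K2/α21 = 64.9/1.32 = 49.2 < K1 = 554.
Since the inequalities point opposite ways, species 1 can invade but species 2 cannot.

species 1 excludes species 2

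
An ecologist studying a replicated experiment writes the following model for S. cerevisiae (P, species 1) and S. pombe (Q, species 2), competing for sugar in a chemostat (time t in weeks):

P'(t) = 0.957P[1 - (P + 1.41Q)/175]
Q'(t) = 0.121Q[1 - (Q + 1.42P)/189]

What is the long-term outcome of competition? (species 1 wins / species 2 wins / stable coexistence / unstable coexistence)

Compare the nullcline intercepts: K1/α12 = 175/1.41 = 124 < K2 = 189; K2/α21 = 189/1.42 = 133 < K1 = 175.
Since both are reversed, neither can invade when rare; the interior point is a saddle.

unstable coexistence (outcome depends on initial conditions)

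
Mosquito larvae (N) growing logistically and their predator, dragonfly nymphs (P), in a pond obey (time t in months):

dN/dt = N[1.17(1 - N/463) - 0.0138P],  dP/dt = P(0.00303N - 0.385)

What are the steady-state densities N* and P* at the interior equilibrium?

N* ≈ 127, P* ≈ 61.5

From dP/dt = 0 with P > 0: 0.00303N* = 0.385, so N* = 127.
Substitute into dN/dt = 0: 1.17(1 - 127/463) = 0.0138P*.
The bracket is 0.726, giving P* = 0.849/0.0138 = 61.5.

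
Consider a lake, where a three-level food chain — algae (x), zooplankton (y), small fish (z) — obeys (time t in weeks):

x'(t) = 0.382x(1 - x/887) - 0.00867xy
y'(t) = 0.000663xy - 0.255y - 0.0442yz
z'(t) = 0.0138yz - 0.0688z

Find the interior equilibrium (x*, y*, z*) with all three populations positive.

From dz/dt = 0: 0.0138y* = 0.0688, so y* = 4.99.
From dx/dt = 0: 0.382(1 - x*/887) = 0.00867·4.99, giving x* = 887·(1 - 0.113) = 787.
From dy/dt = 0: 0.000663·787 - 0.255 = 0.0442z*, so z* = 0.267/0.0442 = 6.03.

x* ≈ 787, y* ≈ 4.99, z* ≈ 6.03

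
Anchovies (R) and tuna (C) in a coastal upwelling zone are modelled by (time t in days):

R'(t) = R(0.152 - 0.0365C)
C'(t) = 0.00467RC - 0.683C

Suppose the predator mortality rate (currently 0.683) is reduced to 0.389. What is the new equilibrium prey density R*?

At the interior fixed point, setting dC/dt = 0 with C > 0 fixes R* = (predator death rate)/(RC coefficient) — independent of the other coefficients.
With the change, R* = 0.389/0.00467 = 83.3; it falls from 146.

R* ≈ 83.3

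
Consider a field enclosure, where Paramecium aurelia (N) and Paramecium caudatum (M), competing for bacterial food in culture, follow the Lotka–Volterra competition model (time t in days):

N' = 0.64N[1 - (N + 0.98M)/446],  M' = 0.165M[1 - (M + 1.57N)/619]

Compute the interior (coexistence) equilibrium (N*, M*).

N* ≈ 298, M* ≈ 151

Setting both brackets to zero gives the nullclines N + 0.98M = 446 and 1.57N + M = 619.
Substituting M = 619 - 1.57N into the first: N(1 - 0.98·1.57) = 446 - 0.98·619.
So N* = -161/-0.539 = 298, and then M* = 619 - 1.57·298 = 151.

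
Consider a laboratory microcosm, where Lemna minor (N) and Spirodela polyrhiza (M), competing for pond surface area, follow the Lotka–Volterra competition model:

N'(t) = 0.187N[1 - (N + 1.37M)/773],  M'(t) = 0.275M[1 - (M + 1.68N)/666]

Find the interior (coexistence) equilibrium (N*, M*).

Setting both brackets to zero gives the nullclines N + 1.37M = 773 and 1.68N + M = 666.
Substituting M = 666 - 1.68N into the first: N(1 - 1.37·1.68) = 773 - 1.37·666.
So N* = -139/-1.3 = 107, and then M* = 666 - 1.68·107 = 486.

N* ≈ 107, M* ≈ 486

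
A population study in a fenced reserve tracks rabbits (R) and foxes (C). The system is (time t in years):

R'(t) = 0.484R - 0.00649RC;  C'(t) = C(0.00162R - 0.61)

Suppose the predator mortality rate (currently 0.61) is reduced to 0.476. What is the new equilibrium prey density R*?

R* ≈ 294

At the interior fixed point, setting dC/dt = 0 with C > 0 fixes R* = (predator death rate)/(RC coefficient) — independent of the other coefficients.
With the change, R* = 0.476/0.00162 = 294; it falls from 377.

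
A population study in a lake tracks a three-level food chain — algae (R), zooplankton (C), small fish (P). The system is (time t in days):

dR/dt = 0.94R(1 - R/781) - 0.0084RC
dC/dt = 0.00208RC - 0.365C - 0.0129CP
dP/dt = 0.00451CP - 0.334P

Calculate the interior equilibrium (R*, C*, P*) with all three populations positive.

From dP/dt = 0: 0.00451C* = 0.334, so C* = 74.1.
From dR/dt = 0: 0.94(1 - R*/781) = 0.0084·74.1, giving R* = 781·(1 - 0.662) = 264.
From dC/dt = 0: 0.00208·264 - 0.365 = 0.0129P*, so P* = 0.184/0.0129 = 14.3.

R* ≈ 264, C* ≈ 74.1, P* ≈ 14.3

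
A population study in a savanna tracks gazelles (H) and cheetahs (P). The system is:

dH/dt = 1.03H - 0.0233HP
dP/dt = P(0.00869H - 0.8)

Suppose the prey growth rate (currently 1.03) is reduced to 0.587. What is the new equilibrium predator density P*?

At the interior fixed point, setting dH/dt = 0 with H > 0 fixes P* = (prey growth rate)/(HP coefficient) — independent of the other coefficients.
With the change, P* = 0.587/0.0233 = 25.2; it falls from 44.2.

P* ≈ 25.2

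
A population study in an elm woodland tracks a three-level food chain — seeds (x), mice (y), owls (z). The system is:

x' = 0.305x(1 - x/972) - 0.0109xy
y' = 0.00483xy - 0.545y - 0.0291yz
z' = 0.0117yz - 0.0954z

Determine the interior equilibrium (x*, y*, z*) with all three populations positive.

From dz/dt = 0: 0.0117y* = 0.0954, so y* = 8.15.
From dx/dt = 0: 0.305(1 - x*/972) = 0.0109·8.15, giving x* = 972·(1 - 0.291) = 689.
From dy/dt = 0: 0.00483·689 - 0.545 = 0.0291z*, so z* = 2.78/0.0291 = 95.6.

x* ≈ 689, y* ≈ 8.15, z* ≈ 95.6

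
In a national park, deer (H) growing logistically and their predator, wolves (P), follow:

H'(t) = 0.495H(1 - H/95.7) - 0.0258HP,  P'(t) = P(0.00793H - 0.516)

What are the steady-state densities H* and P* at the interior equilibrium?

From dP/dt = 0 with P > 0: 0.00793H* = 0.516, so H* = 65.1.
Substitute into dH/dt = 0: 0.495(1 - 65.1/95.7) = 0.0258P*.
The bracket is 0.32, giving P* = 0.158/0.0258 = 6.14.

H* ≈ 65.1, P* ≈ 6.14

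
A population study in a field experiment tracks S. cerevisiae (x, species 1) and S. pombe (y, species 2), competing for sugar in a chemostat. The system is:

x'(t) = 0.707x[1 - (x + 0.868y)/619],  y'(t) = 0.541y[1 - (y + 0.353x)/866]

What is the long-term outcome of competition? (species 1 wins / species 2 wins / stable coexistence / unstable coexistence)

species 2 excludes species 1

Compare the nullcline intercepts: K1/α12 = 619/0.868 = 713 < K2 = 866; K2/α21 = 866/0.353 = 2450 > K1 = 619.
Since the inequalities point opposite ways, species 2 can invade but species 1 cannot.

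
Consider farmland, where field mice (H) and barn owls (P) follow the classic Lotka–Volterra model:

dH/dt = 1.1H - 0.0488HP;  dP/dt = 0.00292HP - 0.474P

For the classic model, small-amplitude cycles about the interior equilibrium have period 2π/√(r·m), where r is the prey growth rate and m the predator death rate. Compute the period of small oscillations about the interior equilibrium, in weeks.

T ≈ 8.7 weeks

Here r = 1.1 and m = 0.474, so r·m = 0.521.
ω = √0.521 = 0.722 per week, hence T = 2π/ω ≈ 8.7 weeks.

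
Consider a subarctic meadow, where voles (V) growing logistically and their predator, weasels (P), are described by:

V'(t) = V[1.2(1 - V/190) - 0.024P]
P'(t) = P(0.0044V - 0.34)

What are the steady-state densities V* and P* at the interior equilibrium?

V* ≈ 77.3, P* ≈ 29.7

From dP/dt = 0 with P > 0: 0.0044V* = 0.34, so V* = 77.3.
Substitute into dV/dt = 0: 1.2(1 - 77.3/190) = 0.024P*.
The bracket is 0.593, giving P* = 0.712/0.024 = 29.7.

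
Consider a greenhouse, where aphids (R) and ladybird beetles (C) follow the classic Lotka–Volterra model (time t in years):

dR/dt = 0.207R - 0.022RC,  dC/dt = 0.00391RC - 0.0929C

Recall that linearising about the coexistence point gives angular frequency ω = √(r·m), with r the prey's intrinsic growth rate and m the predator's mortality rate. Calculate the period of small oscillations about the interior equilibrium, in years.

Here r = 0.207 and m = 0.0929, so r·m = 0.0192.
ω = √0.0192 = 0.139 per year, hence T = 2π/ω ≈ 45.3 years.

T ≈ 45.3 years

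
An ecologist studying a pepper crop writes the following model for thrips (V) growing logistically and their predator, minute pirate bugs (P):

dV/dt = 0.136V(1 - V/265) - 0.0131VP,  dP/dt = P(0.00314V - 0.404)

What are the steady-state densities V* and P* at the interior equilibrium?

V* ≈ 129, P* ≈ 5.34

From dP/dt = 0 with P > 0: 0.00314V* = 0.404, so V* = 129.
Substitute into dV/dt = 0: 0.136(1 - 129/265) = 0.0131P*.
The bracket is 0.514, giving P* = 0.07/0.0131 = 5.34.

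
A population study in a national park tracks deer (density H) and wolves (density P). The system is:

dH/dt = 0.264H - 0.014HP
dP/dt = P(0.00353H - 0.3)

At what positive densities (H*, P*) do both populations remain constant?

Set dP/dt = 0 with P > 0: 0.00353H - 0.3 = 0, so H* = 0.3/0.00353 = 85.
Set dH/dt = 0 with H > 0: 0.264 - 0.014P = 0, so P* = 0.264/0.014 = 18.9.

H* ≈ 85, P* ≈ 18.9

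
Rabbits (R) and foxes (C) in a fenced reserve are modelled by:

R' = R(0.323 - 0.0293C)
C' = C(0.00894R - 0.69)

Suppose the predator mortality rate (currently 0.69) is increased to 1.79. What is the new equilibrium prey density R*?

At the interior fixed point, setting dC/dt = 0 with C > 0 fixes R* = (predator death rate)/(RC coefficient) — independent of the other coefficients.
With the change, R* = 1.79/0.00894 = 200; it rises from 77.2.

R* ≈ 200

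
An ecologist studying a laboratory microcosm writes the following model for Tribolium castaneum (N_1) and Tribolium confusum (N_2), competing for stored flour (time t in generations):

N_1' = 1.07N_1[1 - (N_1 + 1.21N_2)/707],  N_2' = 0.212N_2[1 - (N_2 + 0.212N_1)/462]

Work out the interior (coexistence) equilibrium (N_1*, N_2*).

Setting both brackets to zero gives the nullclines N_1 + 1.21N_2 = 707 and 0.212N_1 + N_2 = 462.
Substituting N_2 = 462 - 0.212N_1 into the first: N_1(1 - 1.21·0.212) = 707 - 1.21·462.
So N_1* = 148/0.743 = 199, and then N_2* = 462 - 0.212·199 = 420.

N_1* ≈ 199, N_2* ≈ 420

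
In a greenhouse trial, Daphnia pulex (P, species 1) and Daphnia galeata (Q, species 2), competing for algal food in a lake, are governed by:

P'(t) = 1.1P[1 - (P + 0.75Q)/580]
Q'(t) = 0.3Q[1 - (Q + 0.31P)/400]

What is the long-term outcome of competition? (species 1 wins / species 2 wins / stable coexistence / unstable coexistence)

stable coexistence

Compare the nullcline intercepts: K1/α12 = 580/0.75 = 773 > K2 = 400; K2/α21 = 400/0.31 = 1290 > K1 = 580.
Since both inequalities hold, each species can invade when rare, so the interior equilibrium is stable.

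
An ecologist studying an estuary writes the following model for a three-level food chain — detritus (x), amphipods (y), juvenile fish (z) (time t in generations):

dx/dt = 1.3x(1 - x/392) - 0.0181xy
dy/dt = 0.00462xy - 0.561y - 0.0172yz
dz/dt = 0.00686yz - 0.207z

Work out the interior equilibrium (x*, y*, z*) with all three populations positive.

From dz/dt = 0: 0.00686y* = 0.207, so y* = 30.2.
From dx/dt = 0: 1.3(1 - x*/392) = 0.0181·30.2, giving x* = 392·(1 - 0.42) = 227.
From dy/dt = 0: 0.00462·227 - 0.561 = 0.0172z*, so z* = 0.489/0.0172 = 28.4.

x* ≈ 227, y* ≈ 30.2, z* ≈ 28.4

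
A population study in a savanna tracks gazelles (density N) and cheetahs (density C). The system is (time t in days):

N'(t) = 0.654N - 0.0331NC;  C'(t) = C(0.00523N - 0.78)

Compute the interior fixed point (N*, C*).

N* ≈ 149, C* ≈ 19.8

Set dC/dt = 0 with C > 0: 0.00523N - 0.78 = 0, so N* = 0.78/0.00523 = 149.
Set dN/dt = 0 with N > 0: 0.654 - 0.0331C = 0, so C* = 0.654/0.0331 = 19.8.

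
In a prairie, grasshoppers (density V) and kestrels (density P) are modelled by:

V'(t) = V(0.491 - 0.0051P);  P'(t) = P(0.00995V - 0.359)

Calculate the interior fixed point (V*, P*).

Set dP/dt = 0 with P > 0: 0.00995V - 0.359 = 0, so V* = 0.359/0.00995 = 36.1.
Set dV/dt = 0 with V > 0: 0.491 - 0.0051P = 0, so P* = 0.491/0.0051 = 96.3.

V* ≈ 36.1, P* ≈ 96.3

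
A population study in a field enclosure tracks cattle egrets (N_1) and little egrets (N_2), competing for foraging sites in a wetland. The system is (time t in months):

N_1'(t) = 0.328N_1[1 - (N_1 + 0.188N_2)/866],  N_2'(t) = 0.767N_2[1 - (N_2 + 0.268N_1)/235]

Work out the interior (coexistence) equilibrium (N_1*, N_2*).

Setting both brackets to zero gives the nullclines N_1 + 0.188N_2 = 866 and 0.268N_1 + N_2 = 235.
Substituting N_2 = 235 - 0.268N_1 into the first: N_1(1 - 0.188·0.268) = 866 - 0.188·235.
So N_1* = 822/0.95 = 865, and then N_2* = 235 - 0.268·865 = 3.07.

N_1* ≈ 865, N_2* ≈ 3.07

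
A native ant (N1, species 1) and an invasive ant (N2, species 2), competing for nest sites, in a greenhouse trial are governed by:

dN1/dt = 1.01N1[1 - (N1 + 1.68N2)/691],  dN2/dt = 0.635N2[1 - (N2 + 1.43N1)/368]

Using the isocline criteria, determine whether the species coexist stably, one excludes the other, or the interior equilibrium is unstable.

species 1 excludes species 2

Compare the nullcline intercepts: K1/α12 = 691/1.68 = 411 > K2 = 368; K2/α21 = 368/1.43 = 257 < K1 = 691.
Since the inequalities point opposite ways, species 1 can invade but species 2 cannot.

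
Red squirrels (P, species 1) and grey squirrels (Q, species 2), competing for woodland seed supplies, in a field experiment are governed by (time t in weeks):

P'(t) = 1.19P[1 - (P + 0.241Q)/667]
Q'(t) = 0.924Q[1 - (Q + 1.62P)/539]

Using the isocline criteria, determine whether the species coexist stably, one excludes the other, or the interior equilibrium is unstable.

Compare the nullcline intercepts: K1/α12 = 667/0.241 = 2770 > K2 = 539; K2/α21 = 539/1.62 = 333 < K1 = 667.
Since the inequalities point opposite ways, species 1 can invade but species 2 cannot.

species 1 excludes species 2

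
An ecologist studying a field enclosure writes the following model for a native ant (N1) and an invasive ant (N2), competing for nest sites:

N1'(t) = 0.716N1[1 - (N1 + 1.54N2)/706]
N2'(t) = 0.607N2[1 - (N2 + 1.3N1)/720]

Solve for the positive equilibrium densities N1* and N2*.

N1* ≈ 402, N2* ≈ 197

Setting both brackets to zero gives the nullclines N1 + 1.54N2 = 706 and 1.3N1 + N2 = 720.
Substituting N2 = 720 - 1.3N1 into the first: N1(1 - 1.54·1.3) = 706 - 1.54·720.
So N1* = -403/-1 = 402, and then N2* = 720 - 1.3·402 = 197.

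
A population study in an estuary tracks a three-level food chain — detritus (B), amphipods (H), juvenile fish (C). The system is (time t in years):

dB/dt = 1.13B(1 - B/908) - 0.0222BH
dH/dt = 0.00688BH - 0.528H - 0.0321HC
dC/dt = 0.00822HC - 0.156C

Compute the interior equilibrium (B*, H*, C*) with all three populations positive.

B* ≈ 569, H* ≈ 19, C* ≈ 106

From dC/dt = 0: 0.00822H* = 0.156, so H* = 19.
From dB/dt = 0: 1.13(1 - B*/908) = 0.0222·19, giving B* = 908·(1 - 0.373) = 569.
From dH/dt = 0: 0.00688·569 - 0.528 = 0.0321C*, so C* = 3.39/0.0321 = 106.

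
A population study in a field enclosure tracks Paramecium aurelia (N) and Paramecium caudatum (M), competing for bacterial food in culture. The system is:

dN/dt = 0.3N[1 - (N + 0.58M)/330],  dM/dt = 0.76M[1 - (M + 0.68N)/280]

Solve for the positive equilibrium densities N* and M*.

N* ≈ 277, M* ≈ 91.8

Setting both brackets to zero gives the nullclines N + 0.58M = 330 and 0.68N + M = 280.
Substituting M = 280 - 0.68N into the first: N(1 - 0.58·0.68) = 330 - 0.58·280.
So N* = 168/0.606 = 277, and then M* = 280 - 0.68·277 = 91.8.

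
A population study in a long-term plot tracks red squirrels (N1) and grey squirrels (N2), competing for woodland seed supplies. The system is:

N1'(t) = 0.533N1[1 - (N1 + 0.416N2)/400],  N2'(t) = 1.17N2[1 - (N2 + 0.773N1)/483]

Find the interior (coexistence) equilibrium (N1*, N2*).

N1* ≈ 293, N2* ≈ 256

Setting both brackets to zero gives the nullclines N1 + 0.416N2 = 400 and 0.773N1 + N2 = 483.
Substituting N2 = 483 - 0.773N1 into the first: N1(1 - 0.416·0.773) = 400 - 0.416·483.
So N1* = 199/0.678 = 293, and then N2* = 483 - 0.773·293 = 256.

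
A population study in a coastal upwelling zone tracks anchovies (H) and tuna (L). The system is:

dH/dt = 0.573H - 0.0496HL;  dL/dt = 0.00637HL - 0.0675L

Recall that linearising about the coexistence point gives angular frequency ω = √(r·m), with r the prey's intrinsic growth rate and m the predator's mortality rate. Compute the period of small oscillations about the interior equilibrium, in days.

T ≈ 31.9 days

Here r = 0.573 and m = 0.0675, so r·m = 0.0387.
ω = √0.0387 = 0.197 per day, hence T = 2π/ω ≈ 31.9 days.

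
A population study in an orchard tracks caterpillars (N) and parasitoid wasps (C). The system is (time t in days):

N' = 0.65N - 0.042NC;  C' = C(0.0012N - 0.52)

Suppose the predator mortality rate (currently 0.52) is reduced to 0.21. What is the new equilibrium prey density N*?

N* ≈ 175

At the interior fixed point, setting dC/dt = 0 with C > 0 fixes N* = (predator death rate)/(NC coefficient) — independent of the other coefficients.
With the change, N* = 0.21/0.0012 = 175; it falls from 433.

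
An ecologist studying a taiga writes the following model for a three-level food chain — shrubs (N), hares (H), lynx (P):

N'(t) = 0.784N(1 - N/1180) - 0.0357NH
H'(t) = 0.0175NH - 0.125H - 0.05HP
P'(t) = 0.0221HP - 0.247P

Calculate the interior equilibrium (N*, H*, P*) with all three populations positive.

N* ≈ 579, H* ≈ 11.2, P* ≈ 200

From dP/dt = 0: 0.0221H* = 0.247, so H* = 11.2.
From dN/dt = 0: 0.784(1 - N*/1180) = 0.0357·11.2, giving N* = 1180·(1 - 0.509) = 579.
From dH/dt = 0: 0.0175·579 - 0.125 = 0.05P*, so P* = 10/0.05 = 200.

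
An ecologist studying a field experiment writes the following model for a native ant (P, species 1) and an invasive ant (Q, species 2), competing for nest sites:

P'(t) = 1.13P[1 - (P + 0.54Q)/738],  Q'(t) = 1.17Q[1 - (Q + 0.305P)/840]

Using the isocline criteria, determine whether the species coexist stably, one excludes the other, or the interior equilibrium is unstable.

Compare the nullcline intercepts: K1/α12 = 738/0.54 = 1370 > K2 = 840; K2/α21 = 840/0.305 = 2750 > K1 = 738.
Since both inequalities hold, each species can invade when rare, so the interior equilibrium is stable.

stable coexistence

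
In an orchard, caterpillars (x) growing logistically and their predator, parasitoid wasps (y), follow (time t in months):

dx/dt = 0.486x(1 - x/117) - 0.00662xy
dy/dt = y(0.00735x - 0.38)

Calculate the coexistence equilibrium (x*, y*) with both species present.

x* ≈ 51.7, y* ≈ 41

From dy/dt = 0 with y > 0: 0.00735x* = 0.38, so x* = 51.7.
Substitute into dx/dt = 0: 0.486(1 - 51.7/117) = 0.00662y*.
The bracket is 0.558, giving y* = 0.271/0.00662 = 41.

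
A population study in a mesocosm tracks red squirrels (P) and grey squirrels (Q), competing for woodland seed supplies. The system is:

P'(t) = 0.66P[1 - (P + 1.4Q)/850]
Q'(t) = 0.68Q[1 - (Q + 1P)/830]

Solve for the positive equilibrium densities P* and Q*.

Setting both brackets to zero gives the nullclines P + 1.4Q = 850 and 1P + Q = 830.
Substituting Q = 830 - 1P into the first: P(1 - 1.4·1) = 850 - 1.4·830.
So P* = -312/-0.4 = 780, and then Q* = 830 - 1·780 = 50.

P* ≈ 780, Q* ≈ 50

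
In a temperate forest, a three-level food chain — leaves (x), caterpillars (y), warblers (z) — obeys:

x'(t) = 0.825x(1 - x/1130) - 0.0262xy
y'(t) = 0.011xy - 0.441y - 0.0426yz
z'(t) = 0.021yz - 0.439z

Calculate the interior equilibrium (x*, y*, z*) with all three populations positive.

x* ≈ 380, y* ≈ 20.9, z* ≈ 87.7

From dz/dt = 0: 0.021y* = 0.439, so y* = 20.9.
From dx/dt = 0: 0.825(1 - x*/1130) = 0.0262·20.9, giving x* = 1130·(1 - 0.664) = 380.
From dy/dt = 0: 0.011·380 - 0.441 = 0.0426z*, so z* = 3.74/0.0426 = 87.7.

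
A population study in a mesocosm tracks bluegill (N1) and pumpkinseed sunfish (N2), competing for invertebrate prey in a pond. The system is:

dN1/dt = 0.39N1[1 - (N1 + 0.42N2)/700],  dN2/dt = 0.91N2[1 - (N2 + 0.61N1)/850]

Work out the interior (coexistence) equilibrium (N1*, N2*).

Setting both brackets to zero gives the nullclines N1 + 0.42N2 = 700 and 0.61N1 + N2 = 850.
Substituting N2 = 850 - 0.61N1 into the first: N1(1 - 0.42·0.61) = 700 - 0.42·850.
So N1* = 343/0.744 = 461, and then N2* = 850 - 0.61·461 = 569.

N1* ≈ 461, N2* ≈ 569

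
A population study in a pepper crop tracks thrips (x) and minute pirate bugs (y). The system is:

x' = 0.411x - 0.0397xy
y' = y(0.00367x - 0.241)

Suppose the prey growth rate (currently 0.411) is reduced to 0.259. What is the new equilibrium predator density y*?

At the interior fixed point, setting dx/dt = 0 with x > 0 fixes y* = (prey growth rate)/(xy coefficient) — independent of the other coefficients.
With the change, y* = 0.259/0.0397 = 6.52; it falls from 10.4.

y* ≈ 6.52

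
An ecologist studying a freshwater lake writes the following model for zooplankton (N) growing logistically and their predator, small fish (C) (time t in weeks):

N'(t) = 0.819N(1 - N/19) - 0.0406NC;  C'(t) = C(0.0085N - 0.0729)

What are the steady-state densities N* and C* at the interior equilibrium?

From dC/dt = 0 with C > 0: 0.0085N* = 0.0729, so N* = 8.58.
Substitute into dN/dt = 0: 0.819(1 - 8.58/19) = 0.0406C*.
The bracket is 0.549, giving C* = 0.449/0.0406 = 11.1.

N* ≈ 8.58, C* ≈ 11.1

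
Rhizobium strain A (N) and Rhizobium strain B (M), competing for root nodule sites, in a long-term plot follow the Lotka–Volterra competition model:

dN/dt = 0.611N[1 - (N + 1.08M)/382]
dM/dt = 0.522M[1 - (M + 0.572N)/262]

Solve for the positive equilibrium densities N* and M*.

N* ≈ 259, M* ≈ 114

Setting both brackets to zero gives the nullclines N + 1.08M = 382 and 0.572N + M = 262.
Substituting M = 262 - 0.572N into the first: N(1 - 1.08·0.572) = 382 - 1.08·262.
So N* = 99/0.382 = 259, and then M* = 262 - 0.572·259 = 114.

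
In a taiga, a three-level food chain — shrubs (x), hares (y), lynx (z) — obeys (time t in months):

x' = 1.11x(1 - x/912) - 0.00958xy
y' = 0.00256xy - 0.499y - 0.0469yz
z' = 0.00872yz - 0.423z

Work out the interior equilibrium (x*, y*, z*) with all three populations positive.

From dz/dt = 0: 0.00872y* = 0.423, so y* = 48.5.
From dx/dt = 0: 1.11(1 - x*/912) = 0.00958·48.5, giving x* = 912·(1 - 0.419) = 530.
From dy/dt = 0: 0.00256·530 - 0.499 = 0.0469z*, so z* = 0.858/0.0469 = 18.3.

x* ≈ 530, y* ≈ 48.5, z* ≈ 18.3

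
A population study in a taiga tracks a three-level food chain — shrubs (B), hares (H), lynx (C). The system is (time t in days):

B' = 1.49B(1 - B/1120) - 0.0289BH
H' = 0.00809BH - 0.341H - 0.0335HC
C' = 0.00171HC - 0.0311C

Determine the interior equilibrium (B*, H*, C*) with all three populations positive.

From dC/dt = 0: 0.00171H* = 0.0311, so H* = 18.2.
From dB/dt = 0: 1.49(1 - B*/1120) = 0.0289·18.2, giving B* = 1120·(1 - 0.353) = 725.
From dH/dt = 0: 0.00809·725 - 0.341 = 0.0335C*, so C* = 5.52/0.0335 = 165.

B* ≈ 725, H* ≈ 18.2, C* ≈ 165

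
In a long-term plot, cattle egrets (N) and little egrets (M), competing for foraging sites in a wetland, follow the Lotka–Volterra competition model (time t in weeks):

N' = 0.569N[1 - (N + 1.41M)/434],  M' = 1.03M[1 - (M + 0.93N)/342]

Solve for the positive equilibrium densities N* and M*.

Setting both brackets to zero gives the nullclines N + 1.41M = 434 and 0.93N + M = 342.
Substituting M = 342 - 0.93N into the first: N(1 - 1.41·0.93) = 434 - 1.41·342.
So N* = -48.2/-0.311 = 155, and then M* = 342 - 0.93·155 = 198.

N* ≈ 155, M* ≈ 198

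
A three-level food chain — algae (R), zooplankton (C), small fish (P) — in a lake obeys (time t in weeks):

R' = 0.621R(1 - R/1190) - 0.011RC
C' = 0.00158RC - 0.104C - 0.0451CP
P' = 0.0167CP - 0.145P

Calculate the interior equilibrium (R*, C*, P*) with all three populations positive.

R* ≈ 1010, C* ≈ 8.68, P* ≈ 33

From dP/dt = 0: 0.0167C* = 0.145, so C* = 8.68.
From dR/dt = 0: 0.621(1 - R*/1190) = 0.011·8.68, giving R* = 1190·(1 - 0.154) = 1010.
From dC/dt = 0: 0.00158·1010 - 0.104 = 0.0451P*, so P* = 1.49/0.0451 = 33.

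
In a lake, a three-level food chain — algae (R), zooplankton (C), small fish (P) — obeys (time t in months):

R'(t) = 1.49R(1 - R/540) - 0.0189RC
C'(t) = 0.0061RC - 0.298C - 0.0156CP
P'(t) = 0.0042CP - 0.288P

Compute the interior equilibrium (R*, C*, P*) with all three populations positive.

From dP/dt = 0: 0.0042C* = 0.288, so C* = 68.6.
From dR/dt = 0: 1.49(1 - R*/540) = 0.0189·68.6, giving R* = 540·(1 - 0.87) = 70.3.
From dC/dt = 0: 0.0061·70.3 - 0.298 = 0.0156P*, so P* = 0.131/0.0156 = 8.39.

R* ≈ 70.3, C* ≈ 68.6, P* ≈ 8.39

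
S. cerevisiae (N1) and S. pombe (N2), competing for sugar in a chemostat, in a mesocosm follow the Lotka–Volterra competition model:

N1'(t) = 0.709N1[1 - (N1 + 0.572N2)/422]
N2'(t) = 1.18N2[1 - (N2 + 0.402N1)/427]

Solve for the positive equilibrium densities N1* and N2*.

N1* ≈ 231, N2* ≈ 334

Setting both brackets to zero gives the nullclines N1 + 0.572N2 = 422 and 0.402N1 + N2 = 427.
Substituting N2 = 427 - 0.402N1 into the first: N1(1 - 0.572·0.402) = 422 - 0.572·427.
So N1* = 178/0.77 = 231, and then N2* = 427 - 0.402·231 = 334.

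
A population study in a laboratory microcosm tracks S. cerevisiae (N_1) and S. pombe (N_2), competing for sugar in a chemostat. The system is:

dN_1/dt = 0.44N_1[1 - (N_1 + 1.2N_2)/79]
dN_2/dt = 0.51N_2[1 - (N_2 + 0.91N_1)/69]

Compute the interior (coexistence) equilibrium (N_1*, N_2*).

N_1* ≈ 41.3, N_2* ≈ 31.4

Setting both brackets to zero gives the nullclines N_1 + 1.2N_2 = 79 and 0.91N_1 + N_2 = 69.
Substituting N_2 = 69 - 0.91N_1 into the first: N_1(1 - 1.2·0.91) = 79 - 1.2·69.
So N_1* = -3.8/-0.092 = 41.3, and then N_2* = 69 - 0.91·41.3 = 31.4.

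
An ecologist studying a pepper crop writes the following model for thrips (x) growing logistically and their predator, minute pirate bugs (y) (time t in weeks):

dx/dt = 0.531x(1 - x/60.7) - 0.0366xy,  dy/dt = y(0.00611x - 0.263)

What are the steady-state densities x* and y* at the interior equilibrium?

x* ≈ 43, y* ≈ 4.22

From dy/dt = 0 with y > 0: 0.00611x* = 0.263, so x* = 43.
Substitute into dx/dt = 0: 0.531(1 - 43/60.7) = 0.0366y*.
The bracket is 0.291, giving y* = 0.154/0.0366 = 4.22.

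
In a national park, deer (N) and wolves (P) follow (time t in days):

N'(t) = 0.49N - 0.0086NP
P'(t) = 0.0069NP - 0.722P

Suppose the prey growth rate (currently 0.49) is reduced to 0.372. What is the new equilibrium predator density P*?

At the interior fixed point, setting dN/dt = 0 with N > 0 fixes P* = (prey growth rate)/(NP coefficient) — independent of the other coefficients.
With the change, P* = 0.372/0.0086 = 43.3; it falls from 57.

P* ≈ 43.3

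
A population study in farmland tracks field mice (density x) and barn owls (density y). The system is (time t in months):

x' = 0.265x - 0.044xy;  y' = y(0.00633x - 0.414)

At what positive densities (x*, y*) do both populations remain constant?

Set dy/dt = 0 with y > 0: 0.00633x - 0.414 = 0, so x* = 0.414/0.00633 = 65.4.
Set dx/dt = 0 with x > 0: 0.265 - 0.044y = 0, so y* = 0.265/0.044 = 6.02.

x* ≈ 65.4, y* ≈ 6.02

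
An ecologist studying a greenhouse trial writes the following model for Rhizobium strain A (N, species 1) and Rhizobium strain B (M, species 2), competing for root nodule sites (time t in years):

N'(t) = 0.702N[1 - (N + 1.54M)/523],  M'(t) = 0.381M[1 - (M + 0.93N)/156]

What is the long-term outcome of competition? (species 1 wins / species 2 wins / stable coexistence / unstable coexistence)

species 1 excludes species 2

Compare the nullcline intercepts: K1/α12 = 523/1.54 = 340 > K2 = 156; K2/α21 = 156/0.93 = 168 < K1 = 523.
Since the inequalities point opposite ways, species 1 can invade but species 2 cannot.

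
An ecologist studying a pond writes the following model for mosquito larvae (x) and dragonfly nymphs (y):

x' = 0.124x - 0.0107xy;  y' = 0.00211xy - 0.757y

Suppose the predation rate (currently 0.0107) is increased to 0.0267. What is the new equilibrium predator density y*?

At the interior fixed point, setting dx/dt = 0 with x > 0 fixes y* = (prey growth rate)/(xy coefficient) — independent of the other coefficients.
With the change, y* = 0.124/0.0267 = 4.64; it falls from 11.6.

y* ≈ 4.64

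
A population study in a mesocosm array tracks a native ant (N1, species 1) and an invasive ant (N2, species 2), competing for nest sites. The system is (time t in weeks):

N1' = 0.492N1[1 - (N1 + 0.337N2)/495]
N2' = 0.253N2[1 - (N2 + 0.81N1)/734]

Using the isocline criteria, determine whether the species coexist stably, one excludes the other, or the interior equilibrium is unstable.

Compare the nullcline intercepts: K1/α12 = 495/0.337 = 1470 > K2 = 734; K2/α21 = 734/0.81 = 906 > K1 = 495.
Since both inequalities hold, each species can invade when rare, so the interior equilibrium is stable.

stable coexistence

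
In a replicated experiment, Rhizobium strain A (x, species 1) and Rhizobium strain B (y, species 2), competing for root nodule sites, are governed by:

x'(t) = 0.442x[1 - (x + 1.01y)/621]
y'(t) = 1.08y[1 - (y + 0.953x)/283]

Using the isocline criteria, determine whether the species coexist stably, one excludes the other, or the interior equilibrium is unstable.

Compare the nullcline intercepts: K1/α12 = 621/1.01 = 615 > K2 = 283; K2/α21 = 283/0.953 = 297 < K1 = 621.
Since the inequalities point opposite ways, species 1 can invade but species 2 cannot.

species 1 excludes species 2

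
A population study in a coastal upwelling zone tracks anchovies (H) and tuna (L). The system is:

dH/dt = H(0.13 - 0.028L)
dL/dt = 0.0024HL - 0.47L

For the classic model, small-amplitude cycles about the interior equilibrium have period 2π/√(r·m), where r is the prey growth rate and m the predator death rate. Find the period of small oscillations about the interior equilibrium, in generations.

T ≈ 25.4 generations

Here r = 0.13 and m = 0.47, so r·m = 0.0611.
ω = √0.0611 = 0.247 per generation, hence T = 2π/ω ≈ 25.4 generations.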